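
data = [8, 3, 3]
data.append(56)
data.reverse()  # [56, 3, 3, 8]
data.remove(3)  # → [56, 3, 8]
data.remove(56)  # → [3, 8]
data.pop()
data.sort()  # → [3]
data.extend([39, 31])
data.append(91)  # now [3, 39, 31, 91]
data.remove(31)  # [3, 39, 91]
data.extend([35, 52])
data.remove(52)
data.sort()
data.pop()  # 91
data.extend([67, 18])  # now [3, 35, 39, 67, 18]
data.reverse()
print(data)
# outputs [18, 67, 39, 35, 3]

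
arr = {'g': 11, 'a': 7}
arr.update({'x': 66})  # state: {'g': 11, 'a': 7, 'x': 66}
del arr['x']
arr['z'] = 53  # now {'g': 11, 'a': 7, 'z': 53}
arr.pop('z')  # 53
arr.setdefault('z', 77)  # 77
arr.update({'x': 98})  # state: {'g': 11, 'a': 7, 'z': 77, 'x': 98}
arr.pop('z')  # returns 77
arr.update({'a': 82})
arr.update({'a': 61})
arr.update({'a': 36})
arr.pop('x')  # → 98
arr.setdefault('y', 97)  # 97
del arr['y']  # {'g': 11, 'a': 36}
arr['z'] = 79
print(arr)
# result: {'g': 11, 'a': 36, 'z': 79}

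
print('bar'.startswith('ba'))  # True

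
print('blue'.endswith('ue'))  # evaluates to True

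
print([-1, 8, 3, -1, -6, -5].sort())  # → None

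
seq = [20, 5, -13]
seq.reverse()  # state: [-13, 5, 20]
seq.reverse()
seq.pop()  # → -13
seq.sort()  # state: [5, 20]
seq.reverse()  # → [20, 5]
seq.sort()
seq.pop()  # 20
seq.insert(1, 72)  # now [5, 72]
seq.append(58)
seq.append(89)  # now [5, 72, 58, 89]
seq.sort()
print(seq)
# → [5, 58, 72, 89]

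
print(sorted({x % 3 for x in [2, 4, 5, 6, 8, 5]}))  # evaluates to [0, 1, 2]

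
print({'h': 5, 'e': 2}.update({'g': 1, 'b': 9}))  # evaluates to None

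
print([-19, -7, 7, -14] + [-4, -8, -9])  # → [-19, -7, 7, -14, -4, -8, -9]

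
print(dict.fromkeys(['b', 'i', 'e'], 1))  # {'b': 1, 'i': 1, 'e': 1}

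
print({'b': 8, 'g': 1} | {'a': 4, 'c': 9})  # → {'b': 8, 'g': 1, 'a': 4, 'c': 9}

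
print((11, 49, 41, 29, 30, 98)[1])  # 49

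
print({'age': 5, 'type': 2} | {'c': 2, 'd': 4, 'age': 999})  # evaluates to {'age': 999, 'type': 2, 'c': 2, 'd': 4}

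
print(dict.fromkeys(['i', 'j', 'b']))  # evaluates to {'i': None, 'j': None, 'b': None}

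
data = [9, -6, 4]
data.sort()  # [-6, 4, 9]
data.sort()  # [-6, 4, 9]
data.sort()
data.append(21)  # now [-6, 4, 9, 21]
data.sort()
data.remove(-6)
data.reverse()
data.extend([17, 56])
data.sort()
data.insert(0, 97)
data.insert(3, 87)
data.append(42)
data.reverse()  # [42, 56, 21, 17, 87, 9, 4, 97]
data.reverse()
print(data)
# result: [97, 4, 9, 87, 17, 21, 56, 42]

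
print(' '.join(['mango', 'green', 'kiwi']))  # mango green kiwi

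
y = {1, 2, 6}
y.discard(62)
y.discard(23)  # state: {1, 2, 6}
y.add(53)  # {1, 2, 6, 53}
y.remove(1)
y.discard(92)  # {2, 6, 53}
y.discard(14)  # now {2, 6, 53}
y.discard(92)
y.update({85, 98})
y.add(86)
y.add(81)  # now {2, 6, 53, 81, 85, 86, 98}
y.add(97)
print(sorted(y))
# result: [2, 6, 53, 81, 85, 86, 97, 98]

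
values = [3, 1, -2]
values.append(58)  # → [3, 1, -2, 58]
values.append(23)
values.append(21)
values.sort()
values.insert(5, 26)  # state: [-2, 1, 3, 21, 23, 26, 58]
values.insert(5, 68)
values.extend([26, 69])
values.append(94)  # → [-2, 1, 3, 21, 23, 68, 26, 58, 26, 69, 94]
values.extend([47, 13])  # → [-2, 1, 3, 21, 23, 68, 26, 58, 26, 69, 94, 47, 13]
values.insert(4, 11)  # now [-2, 1, 3, 21, 11, 23, 68, 26, 58, 26, 69, 94, 47, 13]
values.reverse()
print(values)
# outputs [13, 47, 94, 69, 26, 58, 26, 68, 23, 11, 21, 3, 1, -2]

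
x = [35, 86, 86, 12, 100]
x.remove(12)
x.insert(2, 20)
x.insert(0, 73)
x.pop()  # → 100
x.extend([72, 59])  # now [73, 35, 86, 20, 86, 72, 59]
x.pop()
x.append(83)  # [73, 35, 86, 20, 86, 72, 83]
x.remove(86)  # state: [73, 35, 20, 86, 72, 83]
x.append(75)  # [73, 35, 20, 86, 72, 83, 75]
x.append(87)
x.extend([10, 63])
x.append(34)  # [73, 35, 20, 86, 72, 83, 75, 87, 10, 63, 34]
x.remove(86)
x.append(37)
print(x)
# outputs [73, 35, 20, 72, 83, 75, 87, 10, 63, 34, 37]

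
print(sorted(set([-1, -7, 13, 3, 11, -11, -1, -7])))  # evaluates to [-11, -7, -1, 3, 11, 13]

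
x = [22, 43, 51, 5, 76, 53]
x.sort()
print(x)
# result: [5, 22, 43, 51, 53, 76]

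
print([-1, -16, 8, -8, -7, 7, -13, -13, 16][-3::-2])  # [-13, -7, 8, -1]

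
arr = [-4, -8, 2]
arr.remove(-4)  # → [-8, 2]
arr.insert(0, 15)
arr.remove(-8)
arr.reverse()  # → [2, 15]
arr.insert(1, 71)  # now [2, 71, 15]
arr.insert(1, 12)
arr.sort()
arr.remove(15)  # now [2, 12, 71]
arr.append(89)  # [2, 12, 71, 89]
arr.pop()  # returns 89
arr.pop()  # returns 71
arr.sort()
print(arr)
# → [2, 12]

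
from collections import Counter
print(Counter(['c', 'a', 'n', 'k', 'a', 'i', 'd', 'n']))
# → Counter({'a': 2, 'n': 2, 'c': 1, 'k': 1, 'i': 1, 'd': 1})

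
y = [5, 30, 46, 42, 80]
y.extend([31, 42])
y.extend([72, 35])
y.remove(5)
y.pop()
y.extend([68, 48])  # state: [30, 46, 42, 80, 31, 42, 72, 68, 48]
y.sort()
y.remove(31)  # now [30, 42, 42, 46, 48, 68, 72, 80]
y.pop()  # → 80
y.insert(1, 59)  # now [30, 59, 42, 42, 46, 48, 68, 72]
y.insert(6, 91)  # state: [30, 59, 42, 42, 46, 48, 91, 68, 72]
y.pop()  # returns 72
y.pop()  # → 68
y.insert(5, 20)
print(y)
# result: [30, 59, 42, 42, 46, 20, 48, 91]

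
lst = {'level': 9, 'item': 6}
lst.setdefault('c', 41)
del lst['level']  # {'item': 6, 'c': 41}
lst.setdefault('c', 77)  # 41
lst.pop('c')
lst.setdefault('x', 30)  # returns 30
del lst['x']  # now {'item': 6}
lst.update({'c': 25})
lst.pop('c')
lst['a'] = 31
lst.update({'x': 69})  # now {'item': 6, 'a': 31, 'x': 69}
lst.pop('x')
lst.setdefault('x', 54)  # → 54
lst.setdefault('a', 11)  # 31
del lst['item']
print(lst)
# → {'a': 31, 'x': 54}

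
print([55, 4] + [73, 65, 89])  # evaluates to [55, 4, 73, 65, 89]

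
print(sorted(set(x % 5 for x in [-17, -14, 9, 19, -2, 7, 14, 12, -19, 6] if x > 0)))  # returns [1, 2, 4]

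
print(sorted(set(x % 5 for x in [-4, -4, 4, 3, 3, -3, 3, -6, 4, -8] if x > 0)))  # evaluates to [3, 4]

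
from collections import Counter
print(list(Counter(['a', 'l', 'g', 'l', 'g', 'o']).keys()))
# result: ['a', 'l', 'g', 'o']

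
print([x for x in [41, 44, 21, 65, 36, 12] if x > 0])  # [41, 44, 21, 65, 36, 12]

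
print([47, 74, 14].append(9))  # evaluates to None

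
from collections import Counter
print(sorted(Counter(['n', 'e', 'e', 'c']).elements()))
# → ['c', 'e', 'e', 'n']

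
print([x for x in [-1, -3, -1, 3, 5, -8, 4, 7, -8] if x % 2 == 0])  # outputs [-8, 4, -8]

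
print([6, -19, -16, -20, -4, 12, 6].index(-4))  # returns 4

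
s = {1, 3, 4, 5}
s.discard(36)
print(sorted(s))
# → [1, 3, 4, 5]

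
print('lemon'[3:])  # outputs on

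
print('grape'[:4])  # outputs grap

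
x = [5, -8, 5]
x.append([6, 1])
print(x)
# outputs [5, -8, 5, [6, 1]]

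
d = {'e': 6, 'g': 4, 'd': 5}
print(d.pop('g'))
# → 4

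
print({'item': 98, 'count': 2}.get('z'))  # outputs None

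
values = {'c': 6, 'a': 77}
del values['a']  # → {'c': 6}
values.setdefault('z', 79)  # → 79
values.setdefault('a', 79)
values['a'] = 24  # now {'c': 6, 'z': 79, 'a': 24}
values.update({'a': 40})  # {'c': 6, 'z': 79, 'a': 40}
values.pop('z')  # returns 79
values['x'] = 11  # {'c': 6, 'a': 40, 'x': 11}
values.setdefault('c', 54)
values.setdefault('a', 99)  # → 40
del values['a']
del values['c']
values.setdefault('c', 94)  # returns 94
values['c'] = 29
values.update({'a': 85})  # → {'x': 11, 'c': 29, 'a': 85}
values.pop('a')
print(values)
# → {'x': 11, 'c': 29}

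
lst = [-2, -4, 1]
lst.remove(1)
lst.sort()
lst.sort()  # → [-4, -2]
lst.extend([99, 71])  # [-4, -2, 99, 71]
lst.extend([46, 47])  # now [-4, -2, 99, 71, 46, 47]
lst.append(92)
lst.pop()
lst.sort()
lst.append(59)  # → [-4, -2, 46, 47, 71, 99, 59]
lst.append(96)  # [-4, -2, 46, 47, 71, 99, 59, 96]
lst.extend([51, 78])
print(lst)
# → [-4, -2, 46, 47, 71, 99, 59, 96, 51, 78]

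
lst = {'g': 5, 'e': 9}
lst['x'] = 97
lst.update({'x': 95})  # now {'g': 5, 'e': 9, 'x': 95}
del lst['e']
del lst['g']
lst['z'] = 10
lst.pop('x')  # 95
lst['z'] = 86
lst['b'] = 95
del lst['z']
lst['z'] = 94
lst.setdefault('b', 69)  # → 95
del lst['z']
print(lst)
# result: {'b': 95}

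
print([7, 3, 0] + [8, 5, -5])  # [7, 3, 0, 8, 5, -5]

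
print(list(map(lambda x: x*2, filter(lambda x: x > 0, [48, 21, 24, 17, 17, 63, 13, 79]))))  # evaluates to [96, 42, 48, 34, 34, 126, 26, 158]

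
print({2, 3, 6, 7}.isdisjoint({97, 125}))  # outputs True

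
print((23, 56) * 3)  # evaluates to (23, 56, 23, 56, 23, 56)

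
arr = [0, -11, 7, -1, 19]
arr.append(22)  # [0, -11, 7, -1, 19, 22]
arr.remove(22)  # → [0, -11, 7, -1, 19]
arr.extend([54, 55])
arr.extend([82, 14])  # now [0, -11, 7, -1, 19, 54, 55, 82, 14]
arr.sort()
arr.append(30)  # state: [-11, -1, 0, 7, 14, 19, 54, 55, 82, 30]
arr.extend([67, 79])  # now [-11, -1, 0, 7, 14, 19, 54, 55, 82, 30, 67, 79]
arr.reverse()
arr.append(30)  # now [79, 67, 30, 82, 55, 54, 19, 14, 7, 0, -1, -11, 30]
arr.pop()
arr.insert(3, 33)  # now [79, 67, 30, 33, 82, 55, 54, 19, 14, 7, 0, -1, -11]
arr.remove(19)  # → [79, 67, 30, 33, 82, 55, 54, 14, 7, 0, -1, -11]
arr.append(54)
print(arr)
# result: [79, 67, 30, 33, 82, 55, 54, 14, 7, 0, -1, -11, 54]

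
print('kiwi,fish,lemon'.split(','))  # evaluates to ['kiwi', 'fish', 'lemon']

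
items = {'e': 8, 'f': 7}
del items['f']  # {'e': 8}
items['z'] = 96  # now {'e': 8, 'z': 96}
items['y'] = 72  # {'e': 8, 'z': 96, 'y': 72}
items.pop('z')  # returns 96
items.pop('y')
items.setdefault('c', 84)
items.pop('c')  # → 84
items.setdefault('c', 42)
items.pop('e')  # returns 8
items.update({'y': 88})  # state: {'c': 42, 'y': 88}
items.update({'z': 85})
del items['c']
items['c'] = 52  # {'y': 88, 'z': 85, 'c': 52}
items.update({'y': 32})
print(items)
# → {'y': 32, 'z': 85, 'c': 52}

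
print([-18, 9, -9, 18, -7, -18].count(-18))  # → 2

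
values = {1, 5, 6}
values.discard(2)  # {1, 5, 6}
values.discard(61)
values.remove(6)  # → {1, 5}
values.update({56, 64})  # {1, 5, 56, 64}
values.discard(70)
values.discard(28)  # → {1, 5, 56, 64}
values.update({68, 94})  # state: {1, 5, 56, 64, 68, 94}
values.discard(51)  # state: {1, 5, 56, 64, 68, 94}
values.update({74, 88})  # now {1, 5, 56, 64, 68, 74, 88, 94}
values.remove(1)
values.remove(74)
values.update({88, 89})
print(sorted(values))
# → [5, 56, 64, 68, 88, 89, 94]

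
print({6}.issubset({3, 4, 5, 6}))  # True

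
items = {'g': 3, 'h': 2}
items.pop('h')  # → 2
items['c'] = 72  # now {'g': 3, 'c': 72}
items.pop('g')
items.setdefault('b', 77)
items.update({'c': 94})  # {'c': 94, 'b': 77}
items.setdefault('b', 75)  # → 77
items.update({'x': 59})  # {'c': 94, 'b': 77, 'x': 59}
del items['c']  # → {'b': 77, 'x': 59}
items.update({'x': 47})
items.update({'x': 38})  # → {'b': 77, 'x': 38}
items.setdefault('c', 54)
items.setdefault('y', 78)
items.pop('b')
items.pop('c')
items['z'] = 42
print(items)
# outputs {'x': 38, 'y': 78, 'z': 42}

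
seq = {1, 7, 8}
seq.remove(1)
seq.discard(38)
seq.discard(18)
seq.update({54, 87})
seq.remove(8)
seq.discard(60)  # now {7, 54, 87}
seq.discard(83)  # {7, 54, 87}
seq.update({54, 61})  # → {7, 54, 61, 87}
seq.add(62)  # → {7, 54, 61, 62, 87}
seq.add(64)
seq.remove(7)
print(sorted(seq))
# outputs [54, 61, 62, 64, 87]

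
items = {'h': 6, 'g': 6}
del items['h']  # {'g': 6}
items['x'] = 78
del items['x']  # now {'g': 6}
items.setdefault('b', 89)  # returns 89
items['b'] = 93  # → {'g': 6, 'b': 93}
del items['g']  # {'b': 93}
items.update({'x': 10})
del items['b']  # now {'x': 10}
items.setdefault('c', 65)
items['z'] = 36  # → {'x': 10, 'c': 65, 'z': 36}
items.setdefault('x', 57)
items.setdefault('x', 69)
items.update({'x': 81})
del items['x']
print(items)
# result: {'c': 65, 'z': 36}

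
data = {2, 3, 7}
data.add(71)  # {2, 3, 7, 71}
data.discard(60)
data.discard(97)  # {2, 3, 7, 71}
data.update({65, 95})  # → {2, 3, 7, 65, 71, 95}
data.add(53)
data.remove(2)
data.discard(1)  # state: {3, 7, 53, 65, 71, 95}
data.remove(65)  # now {3, 7, 53, 71, 95}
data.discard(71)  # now {3, 7, 53, 95}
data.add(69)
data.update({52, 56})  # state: {3, 7, 52, 53, 56, 69, 95}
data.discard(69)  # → {3, 7, 52, 53, 56, 95}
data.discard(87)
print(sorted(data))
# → [3, 7, 52, 53, 56, 95]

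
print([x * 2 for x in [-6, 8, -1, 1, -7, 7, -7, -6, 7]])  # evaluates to [-12, 16, -2, 2, -14, 14, -14, -12, 14]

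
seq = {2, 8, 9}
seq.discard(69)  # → {2, 8, 9}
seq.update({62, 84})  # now {2, 8, 9, 62, 84}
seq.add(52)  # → {2, 8, 9, 52, 62, 84}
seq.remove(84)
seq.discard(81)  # {2, 8, 9, 52, 62}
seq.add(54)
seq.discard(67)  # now {2, 8, 9, 52, 54, 62}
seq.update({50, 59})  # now {2, 8, 9, 50, 52, 54, 59, 62}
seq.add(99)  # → {2, 8, 9, 50, 52, 54, 59, 62, 99}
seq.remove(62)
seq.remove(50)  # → {2, 8, 9, 52, 54, 59, 99}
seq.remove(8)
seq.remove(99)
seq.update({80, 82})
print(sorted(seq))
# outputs [2, 9, 52, 54, 59, 80, 82]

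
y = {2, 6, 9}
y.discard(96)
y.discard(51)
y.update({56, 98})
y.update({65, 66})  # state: {2, 6, 9, 56, 65, 66, 98}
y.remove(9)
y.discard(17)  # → {2, 6, 56, 65, 66, 98}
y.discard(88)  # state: {2, 6, 56, 65, 66, 98}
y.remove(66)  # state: {2, 6, 56, 65, 98}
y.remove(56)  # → {2, 6, 65, 98}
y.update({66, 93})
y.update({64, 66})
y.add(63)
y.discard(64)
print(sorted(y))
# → [2, 6, 63, 65, 66, 93, 98]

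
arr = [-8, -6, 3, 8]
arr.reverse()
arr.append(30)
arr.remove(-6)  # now [8, 3, -8, 30]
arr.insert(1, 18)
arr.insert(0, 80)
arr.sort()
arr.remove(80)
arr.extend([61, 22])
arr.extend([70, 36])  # [-8, 3, 8, 18, 30, 61, 22, 70, 36]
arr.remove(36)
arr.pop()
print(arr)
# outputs [-8, 3, 8, 18, 30, 61, 22]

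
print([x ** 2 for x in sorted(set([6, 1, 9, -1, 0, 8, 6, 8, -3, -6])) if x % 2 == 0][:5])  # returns [36, 0, 36, 64]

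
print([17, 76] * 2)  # [17, 76, 17, 76]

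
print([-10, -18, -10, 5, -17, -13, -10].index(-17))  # 4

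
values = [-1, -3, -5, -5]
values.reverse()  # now [-5, -5, -3, -1]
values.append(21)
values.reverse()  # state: [21, -1, -3, -5, -5]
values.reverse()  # [-5, -5, -3, -1, 21]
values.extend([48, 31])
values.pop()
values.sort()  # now [-5, -5, -3, -1, 21, 48]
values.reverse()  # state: [48, 21, -1, -3, -5, -5]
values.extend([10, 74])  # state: [48, 21, -1, -3, -5, -5, 10, 74]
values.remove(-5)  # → [48, 21, -1, -3, -5, 10, 74]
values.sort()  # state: [-5, -3, -1, 10, 21, 48, 74]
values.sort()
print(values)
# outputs [-5, -3, -1, 10, 21, 48, 74]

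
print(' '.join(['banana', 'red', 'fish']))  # banana red fish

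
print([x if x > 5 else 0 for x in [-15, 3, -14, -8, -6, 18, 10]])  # [0, 0, 0, 0, 0, 18, 10]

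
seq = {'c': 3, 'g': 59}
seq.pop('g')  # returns 59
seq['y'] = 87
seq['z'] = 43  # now {'c': 3, 'y': 87, 'z': 43}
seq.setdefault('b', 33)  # 33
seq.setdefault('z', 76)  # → 43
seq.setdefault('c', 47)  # 3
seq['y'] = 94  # {'c': 3, 'y': 94, 'z': 43, 'b': 33}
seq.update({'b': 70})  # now {'c': 3, 'y': 94, 'z': 43, 'b': 70}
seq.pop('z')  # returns 43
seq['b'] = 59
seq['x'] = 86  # {'c': 3, 'y': 94, 'b': 59, 'x': 86}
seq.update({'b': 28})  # {'c': 3, 'y': 94, 'b': 28, 'x': 86}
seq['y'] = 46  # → {'c': 3, 'y': 46, 'b': 28, 'x': 86}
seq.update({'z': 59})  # {'c': 3, 'y': 46, 'b': 28, 'x': 86, 'z': 59}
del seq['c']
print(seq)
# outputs {'y': 46, 'b': 28, 'x': 86, 'z': 59}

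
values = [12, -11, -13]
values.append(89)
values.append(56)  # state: [12, -11, -13, 89, 56]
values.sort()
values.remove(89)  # [-13, -11, 12, 56]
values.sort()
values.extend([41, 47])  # [-13, -11, 12, 56, 41, 47]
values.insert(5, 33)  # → [-13, -11, 12, 56, 41, 33, 47]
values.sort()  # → [-13, -11, 12, 33, 41, 47, 56]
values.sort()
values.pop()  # 56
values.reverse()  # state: [47, 41, 33, 12, -11, -13]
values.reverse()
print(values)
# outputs [-13, -11, 12, 33, 41, 47]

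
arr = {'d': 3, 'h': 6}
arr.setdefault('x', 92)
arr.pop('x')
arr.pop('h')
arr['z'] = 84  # {'d': 3, 'z': 84}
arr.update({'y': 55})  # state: {'d': 3, 'z': 84, 'y': 55}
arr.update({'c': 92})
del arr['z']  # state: {'d': 3, 'y': 55, 'c': 92}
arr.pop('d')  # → 3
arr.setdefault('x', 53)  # 53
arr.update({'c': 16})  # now {'y': 55, 'c': 16, 'x': 53}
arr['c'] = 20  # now {'y': 55, 'c': 20, 'x': 53}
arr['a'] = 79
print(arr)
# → {'y': 55, 'c': 20, 'x': 53, 'a': 79}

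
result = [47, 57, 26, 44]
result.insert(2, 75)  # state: [47, 57, 75, 26, 44]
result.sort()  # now [26, 44, 47, 57, 75]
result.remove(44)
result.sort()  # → [26, 47, 57, 75]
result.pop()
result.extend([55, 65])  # [26, 47, 57, 55, 65]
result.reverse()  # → [65, 55, 57, 47, 26]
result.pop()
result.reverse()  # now [47, 57, 55, 65]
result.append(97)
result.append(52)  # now [47, 57, 55, 65, 97, 52]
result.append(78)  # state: [47, 57, 55, 65, 97, 52, 78]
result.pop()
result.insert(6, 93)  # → [47, 57, 55, 65, 97, 52, 93]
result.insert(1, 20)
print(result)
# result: [47, 20, 57, 55, 65, 97, 52, 93]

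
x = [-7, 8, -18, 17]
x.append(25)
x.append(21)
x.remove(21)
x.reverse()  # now [25, 17, -18, 8, -7]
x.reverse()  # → [-7, 8, -18, 17, 25]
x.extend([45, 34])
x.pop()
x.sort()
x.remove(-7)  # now [-18, 8, 17, 25, 45]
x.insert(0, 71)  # [71, -18, 8, 17, 25, 45]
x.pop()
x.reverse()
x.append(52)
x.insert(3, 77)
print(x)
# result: [25, 17, 8, 77, -18, 71, 52]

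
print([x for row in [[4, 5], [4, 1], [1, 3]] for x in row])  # [4, 5, 4, 1, 1, 3]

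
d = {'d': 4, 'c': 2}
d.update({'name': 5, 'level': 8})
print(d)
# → {'d': 4, 'c': 2, 'name': 5, 'level': 8}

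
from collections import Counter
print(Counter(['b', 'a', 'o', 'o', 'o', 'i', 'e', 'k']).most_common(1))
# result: [('o', 3)]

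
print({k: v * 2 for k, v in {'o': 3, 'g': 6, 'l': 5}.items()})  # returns {'o': 6, 'g': 12, 'l': 10}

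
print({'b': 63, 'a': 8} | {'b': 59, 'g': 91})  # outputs {'b': 59, 'a': 8, 'g': 91}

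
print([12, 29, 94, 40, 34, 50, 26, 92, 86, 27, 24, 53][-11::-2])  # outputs [29]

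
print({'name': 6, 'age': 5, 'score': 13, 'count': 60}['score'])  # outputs 13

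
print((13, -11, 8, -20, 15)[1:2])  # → (-11,)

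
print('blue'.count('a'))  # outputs 0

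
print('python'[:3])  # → pyt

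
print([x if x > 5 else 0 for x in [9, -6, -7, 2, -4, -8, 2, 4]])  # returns [9, 0, 0, 0, 0, 0, 0, 0]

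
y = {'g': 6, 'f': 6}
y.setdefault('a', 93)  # 93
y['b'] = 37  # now {'g': 6, 'f': 6, 'a': 93, 'b': 37}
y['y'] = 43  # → {'g': 6, 'f': 6, 'a': 93, 'b': 37, 'y': 43}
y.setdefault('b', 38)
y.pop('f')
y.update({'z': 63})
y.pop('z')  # 63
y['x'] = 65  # {'g': 6, 'a': 93, 'b': 37, 'y': 43, 'x': 65}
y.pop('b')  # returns 37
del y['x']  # {'g': 6, 'a': 93, 'y': 43}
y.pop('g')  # 6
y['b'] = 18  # {'a': 93, 'y': 43, 'b': 18}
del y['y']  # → {'a': 93, 'b': 18}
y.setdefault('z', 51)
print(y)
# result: {'a': 93, 'b': 18, 'z': 51}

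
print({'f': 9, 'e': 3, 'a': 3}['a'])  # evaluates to 3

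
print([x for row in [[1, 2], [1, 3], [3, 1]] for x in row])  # [1, 2, 1, 3, 3, 1]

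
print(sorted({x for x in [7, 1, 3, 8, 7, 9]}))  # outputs [1, 3, 7, 8, 9]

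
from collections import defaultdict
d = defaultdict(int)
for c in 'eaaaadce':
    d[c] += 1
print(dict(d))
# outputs {'e': 2, 'a': 4, 'd': 1, 'c': 1}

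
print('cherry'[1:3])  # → he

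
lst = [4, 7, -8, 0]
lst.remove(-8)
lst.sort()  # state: [0, 4, 7]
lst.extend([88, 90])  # [0, 4, 7, 88, 90]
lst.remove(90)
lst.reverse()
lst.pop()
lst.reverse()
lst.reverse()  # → [88, 7, 4]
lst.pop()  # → 4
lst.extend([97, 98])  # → [88, 7, 97, 98]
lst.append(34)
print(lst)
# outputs [88, 7, 97, 98, 34]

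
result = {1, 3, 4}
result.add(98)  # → {1, 3, 4, 98}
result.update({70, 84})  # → {1, 3, 4, 70, 84, 98}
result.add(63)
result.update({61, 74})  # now {1, 3, 4, 61, 63, 70, 74, 84, 98}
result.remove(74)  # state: {1, 3, 4, 61, 63, 70, 84, 98}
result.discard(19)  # {1, 3, 4, 61, 63, 70, 84, 98}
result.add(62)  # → {1, 3, 4, 61, 62, 63, 70, 84, 98}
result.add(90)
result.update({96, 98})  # {1, 3, 4, 61, 62, 63, 70, 84, 90, 96, 98}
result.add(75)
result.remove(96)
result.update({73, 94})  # {1, 3, 4, 61, 62, 63, 70, 73, 75, 84, 90, 94, 98}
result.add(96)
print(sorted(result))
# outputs [1, 3, 4, 61, 62, 63, 70, 73, 75, 84, 90, 94, 96, 98]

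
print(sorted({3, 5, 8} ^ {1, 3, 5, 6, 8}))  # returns [1, 6]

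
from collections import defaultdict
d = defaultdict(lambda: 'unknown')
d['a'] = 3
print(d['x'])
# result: unknown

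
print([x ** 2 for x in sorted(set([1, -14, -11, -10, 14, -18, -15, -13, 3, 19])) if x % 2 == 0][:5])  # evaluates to [324, 196, 100, 196]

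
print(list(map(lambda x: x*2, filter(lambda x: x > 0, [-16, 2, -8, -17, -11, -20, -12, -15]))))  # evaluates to [4]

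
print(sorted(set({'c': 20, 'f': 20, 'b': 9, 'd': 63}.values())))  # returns [9, 20, 63]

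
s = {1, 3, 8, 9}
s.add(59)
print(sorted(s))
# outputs [1, 3, 8, 9, 59]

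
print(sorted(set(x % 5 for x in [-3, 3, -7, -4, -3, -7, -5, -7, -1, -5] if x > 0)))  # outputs [3]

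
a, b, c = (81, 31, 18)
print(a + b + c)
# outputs 130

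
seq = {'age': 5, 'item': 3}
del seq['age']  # {'item': 3}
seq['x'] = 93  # {'item': 3, 'x': 93}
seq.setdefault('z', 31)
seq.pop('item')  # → 3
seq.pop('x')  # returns 93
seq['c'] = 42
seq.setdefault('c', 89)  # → 42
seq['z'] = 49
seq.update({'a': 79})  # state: {'z': 49, 'c': 42, 'a': 79}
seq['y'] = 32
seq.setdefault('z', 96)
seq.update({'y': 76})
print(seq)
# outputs {'z': 49, 'c': 42, 'a': 79, 'y': 76}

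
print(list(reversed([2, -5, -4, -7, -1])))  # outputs [-1, -7, -4, -5, 2]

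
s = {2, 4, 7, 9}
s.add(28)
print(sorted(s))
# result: [2, 4, 7, 9, 28]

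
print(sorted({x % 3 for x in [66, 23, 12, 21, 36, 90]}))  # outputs [0, 2]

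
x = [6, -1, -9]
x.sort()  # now [-9, -1, 6]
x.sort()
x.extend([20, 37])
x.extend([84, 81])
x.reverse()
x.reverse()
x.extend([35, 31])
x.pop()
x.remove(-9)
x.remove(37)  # [-1, 6, 20, 84, 81, 35]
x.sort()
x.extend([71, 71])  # [-1, 6, 20, 35, 81, 84, 71, 71]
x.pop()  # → 71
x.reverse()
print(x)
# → [71, 84, 81, 35, 20, 6, -1]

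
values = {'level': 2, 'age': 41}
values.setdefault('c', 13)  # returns 13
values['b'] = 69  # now {'level': 2, 'age': 41, 'c': 13, 'b': 69}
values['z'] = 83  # {'level': 2, 'age': 41, 'c': 13, 'b': 69, 'z': 83}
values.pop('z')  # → 83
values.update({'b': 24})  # {'level': 2, 'age': 41, 'c': 13, 'b': 24}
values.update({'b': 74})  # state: {'level': 2, 'age': 41, 'c': 13, 'b': 74}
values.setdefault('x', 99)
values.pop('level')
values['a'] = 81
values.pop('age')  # 41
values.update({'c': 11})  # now {'c': 11, 'b': 74, 'x': 99, 'a': 81}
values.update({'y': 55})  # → {'c': 11, 'b': 74, 'x': 99, 'a': 81, 'y': 55}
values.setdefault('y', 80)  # 55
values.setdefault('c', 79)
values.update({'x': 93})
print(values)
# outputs {'c': 11, 'b': 74, 'x': 93, 'a': 81, 'y': 55}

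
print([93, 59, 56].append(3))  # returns None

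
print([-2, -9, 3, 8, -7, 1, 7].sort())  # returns None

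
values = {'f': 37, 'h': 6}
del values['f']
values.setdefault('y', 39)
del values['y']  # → {'h': 6}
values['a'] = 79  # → {'h': 6, 'a': 79}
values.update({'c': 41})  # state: {'h': 6, 'a': 79, 'c': 41}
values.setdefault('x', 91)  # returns 91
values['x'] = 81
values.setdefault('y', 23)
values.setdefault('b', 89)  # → 89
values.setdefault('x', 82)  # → 81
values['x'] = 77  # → {'h': 6, 'a': 79, 'c': 41, 'x': 77, 'y': 23, 'b': 89}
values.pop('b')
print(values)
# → {'h': 6, 'a': 79, 'c': 41, 'x': 77, 'y': 23}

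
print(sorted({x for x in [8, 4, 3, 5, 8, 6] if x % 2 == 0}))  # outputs [4, 6, 8]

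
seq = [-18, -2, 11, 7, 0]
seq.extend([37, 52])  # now [-18, -2, 11, 7, 0, 37, 52]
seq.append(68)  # [-18, -2, 11, 7, 0, 37, 52, 68]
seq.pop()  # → 68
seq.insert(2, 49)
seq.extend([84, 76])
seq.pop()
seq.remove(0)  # [-18, -2, 49, 11, 7, 37, 52, 84]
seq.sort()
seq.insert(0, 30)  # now [30, -18, -2, 7, 11, 37, 49, 52, 84]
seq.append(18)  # [30, -18, -2, 7, 11, 37, 49, 52, 84, 18]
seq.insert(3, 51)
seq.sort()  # [-18, -2, 7, 11, 18, 30, 37, 49, 51, 52, 84]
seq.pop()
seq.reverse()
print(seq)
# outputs [52, 51, 49, 37, 30, 18, 11, 7, -2, -18]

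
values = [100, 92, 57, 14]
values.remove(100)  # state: [92, 57, 14]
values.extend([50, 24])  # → [92, 57, 14, 50, 24]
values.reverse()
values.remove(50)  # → [24, 14, 57, 92]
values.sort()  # [14, 24, 57, 92]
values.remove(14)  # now [24, 57, 92]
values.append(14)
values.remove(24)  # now [57, 92, 14]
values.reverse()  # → [14, 92, 57]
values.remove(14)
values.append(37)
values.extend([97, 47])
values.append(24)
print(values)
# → [92, 57, 37, 97, 47, 24]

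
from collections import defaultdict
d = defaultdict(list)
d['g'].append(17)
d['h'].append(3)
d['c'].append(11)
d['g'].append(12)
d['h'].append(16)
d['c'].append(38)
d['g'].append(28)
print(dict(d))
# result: {'g': [17, 12, 28], 'h': [3, 16], 'c': [11, 38]}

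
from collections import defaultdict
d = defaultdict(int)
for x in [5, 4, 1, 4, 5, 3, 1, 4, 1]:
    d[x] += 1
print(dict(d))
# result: {5: 2, 4: 3, 1: 3, 3: 1}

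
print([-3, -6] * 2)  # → [-3, -6, -3, -6]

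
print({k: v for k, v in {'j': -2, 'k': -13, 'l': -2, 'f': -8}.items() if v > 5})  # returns {}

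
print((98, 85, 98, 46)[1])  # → 85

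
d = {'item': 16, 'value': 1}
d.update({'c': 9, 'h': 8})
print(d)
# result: {'item': 16, 'value': 1, 'c': 9, 'h': 8}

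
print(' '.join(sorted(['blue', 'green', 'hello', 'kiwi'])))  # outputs blue green hello kiwi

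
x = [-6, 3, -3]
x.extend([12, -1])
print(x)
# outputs [-6, 3, -3, 12, -1]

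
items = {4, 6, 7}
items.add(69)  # {4, 6, 7, 69}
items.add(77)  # {4, 6, 7, 69, 77}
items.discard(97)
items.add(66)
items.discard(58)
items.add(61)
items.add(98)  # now {4, 6, 7, 61, 66, 69, 77, 98}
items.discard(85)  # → {4, 6, 7, 61, 66, 69, 77, 98}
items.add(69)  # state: {4, 6, 7, 61, 66, 69, 77, 98}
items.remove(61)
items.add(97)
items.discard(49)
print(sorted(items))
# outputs [4, 6, 7, 66, 69, 77, 97, 98]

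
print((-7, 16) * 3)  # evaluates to (-7, 16, -7, 16, -7, 16)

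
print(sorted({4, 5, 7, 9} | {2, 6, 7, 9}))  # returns [2, 4, 5, 6, 7, 9]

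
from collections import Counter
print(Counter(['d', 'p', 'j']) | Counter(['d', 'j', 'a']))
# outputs Counter({'d': 1, 'p': 1, 'j': 1, 'a': 1})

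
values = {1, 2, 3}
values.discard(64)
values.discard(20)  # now {1, 2, 3}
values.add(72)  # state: {1, 2, 3, 72}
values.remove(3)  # {1, 2, 72}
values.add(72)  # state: {1, 2, 72}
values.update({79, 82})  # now {1, 2, 72, 79, 82}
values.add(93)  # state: {1, 2, 72, 79, 82, 93}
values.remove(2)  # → {1, 72, 79, 82, 93}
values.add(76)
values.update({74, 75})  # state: {1, 72, 74, 75, 76, 79, 82, 93}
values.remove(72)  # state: {1, 74, 75, 76, 79, 82, 93}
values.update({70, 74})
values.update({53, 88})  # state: {1, 53, 70, 74, 75, 76, 79, 82, 88, 93}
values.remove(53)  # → {1, 70, 74, 75, 76, 79, 82, 88, 93}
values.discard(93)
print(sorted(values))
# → [1, 70, 74, 75, 76, 79, 82, 88]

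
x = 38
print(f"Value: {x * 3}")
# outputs Value: 114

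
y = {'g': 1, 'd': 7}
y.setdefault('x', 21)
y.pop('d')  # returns 7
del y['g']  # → {'x': 21}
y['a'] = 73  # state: {'x': 21, 'a': 73}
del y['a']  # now {'x': 21}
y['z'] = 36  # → {'x': 21, 'z': 36}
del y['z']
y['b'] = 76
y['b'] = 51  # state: {'x': 21, 'b': 51}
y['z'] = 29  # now {'x': 21, 'b': 51, 'z': 29}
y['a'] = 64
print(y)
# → {'x': 21, 'b': 51, 'z': 29, 'a': 64}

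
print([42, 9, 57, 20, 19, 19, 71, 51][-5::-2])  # [20, 9]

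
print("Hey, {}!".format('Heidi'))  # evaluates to Hey, Heidi!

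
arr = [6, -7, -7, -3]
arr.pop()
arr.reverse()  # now [-7, -7, 6]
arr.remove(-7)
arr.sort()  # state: [-7, 6]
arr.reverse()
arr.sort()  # [-7, 6]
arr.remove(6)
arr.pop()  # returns -7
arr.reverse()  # []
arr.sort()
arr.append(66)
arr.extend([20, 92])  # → [66, 20, 92]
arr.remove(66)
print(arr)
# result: [20, 92]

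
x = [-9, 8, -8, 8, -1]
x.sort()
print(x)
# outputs [-9, -8, -1, 8, 8]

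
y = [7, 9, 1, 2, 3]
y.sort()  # [1, 2, 3, 7, 9]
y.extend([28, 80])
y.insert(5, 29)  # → [1, 2, 3, 7, 9, 29, 28, 80]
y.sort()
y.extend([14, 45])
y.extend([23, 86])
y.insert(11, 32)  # [1, 2, 3, 7, 9, 28, 29, 80, 14, 45, 23, 32, 86]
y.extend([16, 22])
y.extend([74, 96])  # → [1, 2, 3, 7, 9, 28, 29, 80, 14, 45, 23, 32, 86, 16, 22, 74, 96]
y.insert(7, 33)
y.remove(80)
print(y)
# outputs [1, 2, 3, 7, 9, 28, 29, 33, 14, 45, 23, 32, 86, 16, 22, 74, 96]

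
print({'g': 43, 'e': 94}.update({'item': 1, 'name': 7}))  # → None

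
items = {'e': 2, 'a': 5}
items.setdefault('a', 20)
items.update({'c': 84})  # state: {'e': 2, 'a': 5, 'c': 84}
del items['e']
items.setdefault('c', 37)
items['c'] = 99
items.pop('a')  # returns 5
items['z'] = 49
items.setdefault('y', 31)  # 31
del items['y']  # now {'c': 99, 'z': 49}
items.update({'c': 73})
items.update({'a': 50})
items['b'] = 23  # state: {'c': 73, 'z': 49, 'a': 50, 'b': 23}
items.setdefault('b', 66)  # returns 23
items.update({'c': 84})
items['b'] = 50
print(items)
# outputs {'c': 84, 'z': 49, 'a': 50, 'b': 50}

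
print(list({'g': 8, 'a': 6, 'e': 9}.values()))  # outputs [8, 6, 9]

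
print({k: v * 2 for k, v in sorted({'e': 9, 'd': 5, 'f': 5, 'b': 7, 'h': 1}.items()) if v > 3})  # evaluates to {'b': 14, 'd': 10, 'e': 18, 'f': 10}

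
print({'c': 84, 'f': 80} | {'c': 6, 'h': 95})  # {'c': 6, 'f': 80, 'h': 95}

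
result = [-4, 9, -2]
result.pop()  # -2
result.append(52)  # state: [-4, 9, 52]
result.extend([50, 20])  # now [-4, 9, 52, 50, 20]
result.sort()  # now [-4, 9, 20, 50, 52]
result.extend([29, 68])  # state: [-4, 9, 20, 50, 52, 29, 68]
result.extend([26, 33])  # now [-4, 9, 20, 50, 52, 29, 68, 26, 33]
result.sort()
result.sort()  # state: [-4, 9, 20, 26, 29, 33, 50, 52, 68]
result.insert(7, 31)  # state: [-4, 9, 20, 26, 29, 33, 50, 31, 52, 68]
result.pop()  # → 68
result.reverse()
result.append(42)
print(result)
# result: [52, 31, 50, 33, 29, 26, 20, 9, -4, 42]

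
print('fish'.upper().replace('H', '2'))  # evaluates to FIS2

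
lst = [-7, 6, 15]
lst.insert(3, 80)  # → [-7, 6, 15, 80]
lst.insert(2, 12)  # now [-7, 6, 12, 15, 80]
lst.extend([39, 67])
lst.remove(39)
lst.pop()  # 67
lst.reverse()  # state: [80, 15, 12, 6, -7]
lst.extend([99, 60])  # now [80, 15, 12, 6, -7, 99, 60]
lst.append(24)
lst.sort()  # [-7, 6, 12, 15, 24, 60, 80, 99]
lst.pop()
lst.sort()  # [-7, 6, 12, 15, 24, 60, 80]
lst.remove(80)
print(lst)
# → [-7, 6, 12, 15, 24, 60]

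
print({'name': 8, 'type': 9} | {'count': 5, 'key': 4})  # {'name': 8, 'type': 9, 'count': 5, 'key': 4}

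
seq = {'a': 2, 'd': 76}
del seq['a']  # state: {'d': 76}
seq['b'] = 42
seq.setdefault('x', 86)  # 86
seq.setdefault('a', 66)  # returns 66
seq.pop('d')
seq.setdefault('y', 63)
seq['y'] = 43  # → {'b': 42, 'x': 86, 'a': 66, 'y': 43}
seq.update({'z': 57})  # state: {'b': 42, 'x': 86, 'a': 66, 'y': 43, 'z': 57}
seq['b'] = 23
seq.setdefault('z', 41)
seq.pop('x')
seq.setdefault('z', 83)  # 57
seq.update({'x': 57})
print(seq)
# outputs {'b': 23, 'a': 66, 'y': 43, 'z': 57, 'x': 57}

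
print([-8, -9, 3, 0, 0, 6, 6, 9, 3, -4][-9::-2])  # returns [-9]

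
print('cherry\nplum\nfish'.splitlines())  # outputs ['cherry', 'plum', 'fish']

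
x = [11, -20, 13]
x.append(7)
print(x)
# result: [11, -20, 13, 7]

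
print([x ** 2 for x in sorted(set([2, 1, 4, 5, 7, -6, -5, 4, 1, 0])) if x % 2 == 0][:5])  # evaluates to [36, 0, 4, 16]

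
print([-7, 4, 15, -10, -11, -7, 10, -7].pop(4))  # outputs -11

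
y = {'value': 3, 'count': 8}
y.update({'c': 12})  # {'value': 3, 'count': 8, 'c': 12}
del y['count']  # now {'value': 3, 'c': 12}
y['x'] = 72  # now {'value': 3, 'c': 12, 'x': 72}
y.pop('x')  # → 72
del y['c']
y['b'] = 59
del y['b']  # {'value': 3}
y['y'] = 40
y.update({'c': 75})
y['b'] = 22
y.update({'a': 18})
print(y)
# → {'value': 3, 'y': 40, 'c': 75, 'b': 22, 'a': 18}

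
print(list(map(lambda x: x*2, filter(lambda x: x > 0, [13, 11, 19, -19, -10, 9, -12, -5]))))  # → [26, 22, 38, 18]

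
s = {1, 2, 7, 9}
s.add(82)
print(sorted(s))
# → [1, 2, 7, 9, 82]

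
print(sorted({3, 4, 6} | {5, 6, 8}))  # [3, 4, 5, 6, 8]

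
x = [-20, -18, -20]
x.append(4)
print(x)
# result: [-20, -18, -20, 4]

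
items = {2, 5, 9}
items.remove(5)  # {2, 9}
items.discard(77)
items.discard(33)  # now {2, 9}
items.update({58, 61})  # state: {2, 9, 58, 61}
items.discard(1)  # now {2, 9, 58, 61}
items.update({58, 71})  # {2, 9, 58, 61, 71}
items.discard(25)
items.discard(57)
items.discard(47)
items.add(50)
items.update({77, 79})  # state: {2, 9, 50, 58, 61, 71, 77, 79}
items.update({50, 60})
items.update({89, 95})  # {2, 9, 50, 58, 60, 61, 71, 77, 79, 89, 95}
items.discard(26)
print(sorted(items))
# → [2, 9, 50, 58, 60, 61, 71, 77, 79, 89, 95]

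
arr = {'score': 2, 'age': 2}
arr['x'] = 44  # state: {'score': 2, 'age': 2, 'x': 44}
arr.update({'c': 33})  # {'score': 2, 'age': 2, 'x': 44, 'c': 33}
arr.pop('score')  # 2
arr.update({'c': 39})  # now {'age': 2, 'x': 44, 'c': 39}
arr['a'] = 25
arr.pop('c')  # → 39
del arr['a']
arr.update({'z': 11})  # {'age': 2, 'x': 44, 'z': 11}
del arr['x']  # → {'age': 2, 'z': 11}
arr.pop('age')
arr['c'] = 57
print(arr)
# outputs {'z': 11, 'c': 57}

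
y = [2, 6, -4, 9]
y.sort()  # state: [-4, 2, 6, 9]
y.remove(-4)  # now [2, 6, 9]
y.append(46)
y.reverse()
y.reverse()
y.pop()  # 46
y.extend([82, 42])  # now [2, 6, 9, 82, 42]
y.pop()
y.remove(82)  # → [2, 6, 9]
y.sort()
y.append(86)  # [2, 6, 9, 86]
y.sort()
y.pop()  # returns 86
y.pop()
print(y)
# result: [2, 6]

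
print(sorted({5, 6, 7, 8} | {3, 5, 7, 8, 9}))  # [3, 5, 6, 7, 8, 9]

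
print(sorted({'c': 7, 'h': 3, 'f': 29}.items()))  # [('c', 7), ('f', 29), ('h', 3)]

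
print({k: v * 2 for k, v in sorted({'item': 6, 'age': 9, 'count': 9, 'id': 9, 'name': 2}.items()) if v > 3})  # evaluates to {'age': 18, 'count': 18, 'id': 18, 'item': 12}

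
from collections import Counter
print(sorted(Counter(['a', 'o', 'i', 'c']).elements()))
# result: ['a', 'c', 'i', 'o']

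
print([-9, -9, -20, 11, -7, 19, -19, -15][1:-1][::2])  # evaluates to [-9, 11, 19]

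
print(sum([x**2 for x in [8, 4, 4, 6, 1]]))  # 133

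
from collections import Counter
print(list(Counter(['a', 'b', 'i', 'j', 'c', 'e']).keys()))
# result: ['a', 'b', 'i', 'j', 'c', 'e']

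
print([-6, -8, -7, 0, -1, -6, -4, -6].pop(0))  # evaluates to -6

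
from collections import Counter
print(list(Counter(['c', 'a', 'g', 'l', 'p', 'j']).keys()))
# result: ['c', 'a', 'g', 'l', 'p', 'j']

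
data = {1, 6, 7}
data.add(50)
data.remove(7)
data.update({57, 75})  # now {1, 6, 50, 57, 75}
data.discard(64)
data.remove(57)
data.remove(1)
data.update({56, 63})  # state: {6, 50, 56, 63, 75}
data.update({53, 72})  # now {6, 50, 53, 56, 63, 72, 75}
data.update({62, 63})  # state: {6, 50, 53, 56, 62, 63, 72, 75}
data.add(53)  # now {6, 50, 53, 56, 62, 63, 72, 75}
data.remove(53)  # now {6, 50, 56, 62, 63, 72, 75}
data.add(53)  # {6, 50, 53, 56, 62, 63, 72, 75}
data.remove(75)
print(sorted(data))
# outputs [6, 50, 53, 56, 62, 63, 72]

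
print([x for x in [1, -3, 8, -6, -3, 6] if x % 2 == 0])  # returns [8, -6, 6]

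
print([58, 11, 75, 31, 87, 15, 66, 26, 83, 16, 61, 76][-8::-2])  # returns [87, 75, 58]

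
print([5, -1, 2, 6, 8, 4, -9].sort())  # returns None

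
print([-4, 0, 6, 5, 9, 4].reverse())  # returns None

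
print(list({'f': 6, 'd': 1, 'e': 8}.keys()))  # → ['f', 'd', 'e']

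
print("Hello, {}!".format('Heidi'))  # Hello, Heidi!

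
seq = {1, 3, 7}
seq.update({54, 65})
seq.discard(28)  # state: {1, 3, 7, 54, 65}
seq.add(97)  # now {1, 3, 7, 54, 65, 97}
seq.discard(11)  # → {1, 3, 7, 54, 65, 97}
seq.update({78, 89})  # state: {1, 3, 7, 54, 65, 78, 89, 97}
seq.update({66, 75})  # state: {1, 3, 7, 54, 65, 66, 75, 78, 89, 97}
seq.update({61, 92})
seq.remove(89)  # {1, 3, 7, 54, 61, 65, 66, 75, 78, 92, 97}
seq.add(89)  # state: {1, 3, 7, 54, 61, 65, 66, 75, 78, 89, 92, 97}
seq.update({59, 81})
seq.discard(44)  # {1, 3, 7, 54, 59, 61, 65, 66, 75, 78, 81, 89, 92, 97}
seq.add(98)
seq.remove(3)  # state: {1, 7, 54, 59, 61, 65, 66, 75, 78, 81, 89, 92, 97, 98}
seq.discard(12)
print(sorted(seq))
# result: [1, 7, 54, 59, 61, 65, 66, 75, 78, 81, 89, 92, 97, 98]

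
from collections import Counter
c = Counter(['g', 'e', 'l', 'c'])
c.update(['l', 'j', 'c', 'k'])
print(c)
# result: Counter({'l': 2, 'c': 2, 'g': 1, 'e': 1, 'j': 1, 'k': 1})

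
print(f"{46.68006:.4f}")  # 46.6801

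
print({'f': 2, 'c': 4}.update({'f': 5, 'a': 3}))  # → None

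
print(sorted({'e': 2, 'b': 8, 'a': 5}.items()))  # [('a', 5), ('b', 8), ('e', 2)]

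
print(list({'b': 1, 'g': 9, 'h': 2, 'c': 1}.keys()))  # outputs ['b', 'g', 'h', 'c']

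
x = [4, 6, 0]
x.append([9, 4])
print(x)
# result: [4, 6, 0, [9, 4]]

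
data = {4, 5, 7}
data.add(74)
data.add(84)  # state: {4, 5, 7, 74, 84}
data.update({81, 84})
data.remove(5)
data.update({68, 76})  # {4, 7, 68, 74, 76, 81, 84}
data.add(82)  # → {4, 7, 68, 74, 76, 81, 82, 84}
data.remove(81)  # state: {4, 7, 68, 74, 76, 82, 84}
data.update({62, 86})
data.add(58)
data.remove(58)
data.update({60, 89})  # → {4, 7, 60, 62, 68, 74, 76, 82, 84, 86, 89}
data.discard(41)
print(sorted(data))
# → [4, 7, 60, 62, 68, 74, 76, 82, 84, 86, 89]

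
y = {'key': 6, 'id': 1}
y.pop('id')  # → 1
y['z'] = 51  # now {'key': 6, 'z': 51}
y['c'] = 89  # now {'key': 6, 'z': 51, 'c': 89}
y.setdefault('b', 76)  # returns 76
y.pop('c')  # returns 89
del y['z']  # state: {'key': 6, 'b': 76}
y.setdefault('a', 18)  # 18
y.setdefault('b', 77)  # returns 76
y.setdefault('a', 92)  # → 18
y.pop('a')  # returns 18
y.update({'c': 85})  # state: {'key': 6, 'b': 76, 'c': 85}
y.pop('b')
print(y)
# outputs {'key': 6, 'c': 85}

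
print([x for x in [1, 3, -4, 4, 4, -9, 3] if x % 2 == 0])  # [-4, 4, 4]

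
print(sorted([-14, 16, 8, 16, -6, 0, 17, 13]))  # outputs [-14, -6, 0, 8, 13, 16, 16, 17]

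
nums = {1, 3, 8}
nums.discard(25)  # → {1, 3, 8}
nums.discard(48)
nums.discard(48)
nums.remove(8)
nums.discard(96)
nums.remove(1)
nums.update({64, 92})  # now {3, 64, 92}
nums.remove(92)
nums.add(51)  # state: {3, 51, 64}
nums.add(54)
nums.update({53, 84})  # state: {3, 51, 53, 54, 64, 84}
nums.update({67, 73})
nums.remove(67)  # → {3, 51, 53, 54, 64, 73, 84}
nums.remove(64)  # {3, 51, 53, 54, 73, 84}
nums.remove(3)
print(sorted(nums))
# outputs [51, 53, 54, 73, 84]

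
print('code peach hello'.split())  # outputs ['code', 'peach', 'hello']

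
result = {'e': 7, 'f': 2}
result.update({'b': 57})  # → {'e': 7, 'f': 2, 'b': 57}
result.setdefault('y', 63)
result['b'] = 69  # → {'e': 7, 'f': 2, 'b': 69, 'y': 63}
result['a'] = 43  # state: {'e': 7, 'f': 2, 'b': 69, 'y': 63, 'a': 43}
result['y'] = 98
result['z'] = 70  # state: {'e': 7, 'f': 2, 'b': 69, 'y': 98, 'a': 43, 'z': 70}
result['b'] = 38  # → {'e': 7, 'f': 2, 'b': 38, 'y': 98, 'a': 43, 'z': 70}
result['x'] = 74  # {'e': 7, 'f': 2, 'b': 38, 'y': 98, 'a': 43, 'z': 70, 'x': 74}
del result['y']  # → {'e': 7, 'f': 2, 'b': 38, 'a': 43, 'z': 70, 'x': 74}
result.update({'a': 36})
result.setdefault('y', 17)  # 17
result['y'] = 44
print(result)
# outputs {'e': 7, 'f': 2, 'b': 38, 'a': 36, 'z': 70, 'x': 74, 'y': 44}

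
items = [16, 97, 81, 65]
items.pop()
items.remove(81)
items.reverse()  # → [97, 16]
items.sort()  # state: [16, 97]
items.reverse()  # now [97, 16]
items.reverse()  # [16, 97]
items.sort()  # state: [16, 97]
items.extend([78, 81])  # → [16, 97, 78, 81]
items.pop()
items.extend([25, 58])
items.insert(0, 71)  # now [71, 16, 97, 78, 25, 58]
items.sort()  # [16, 25, 58, 71, 78, 97]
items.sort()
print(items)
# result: [16, 25, 58, 71, 78, 97]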